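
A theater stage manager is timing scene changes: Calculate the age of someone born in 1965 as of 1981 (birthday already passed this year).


Birth year: 1965
Current year: 1981
Age = current year - birth year
Age = 1981 - 1965 = 16

16


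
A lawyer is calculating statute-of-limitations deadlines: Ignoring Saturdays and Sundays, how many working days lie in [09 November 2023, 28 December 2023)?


Start: 2023-11-09 (Thursday)
End (exclusive): 2023-12-28 (Thursday)
Total calendar days: 49
Full weeks: 49 // 7 = 7 -> 35 weekdays
Remaining 0 days starting on Thursday:
Total business days: 35 + 0 = 35

35


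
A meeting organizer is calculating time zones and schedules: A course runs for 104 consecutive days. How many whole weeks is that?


Total days: 104
Days per week: 7
Division: 104 / 7 = 14 remainder 6
Complete weeks: 14
Remaining days: 6

14


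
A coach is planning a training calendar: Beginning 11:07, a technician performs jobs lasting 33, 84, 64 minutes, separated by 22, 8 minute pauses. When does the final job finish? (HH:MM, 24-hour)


Start: 11:07 = 667 min from midnight
  after task 1 (33 min): 11:40
  after break (22 min): 12:02
  after task 2 (84 min): 13:26
  after break (8 min): 13:34
  after task 3 (64 min): 14:38
Total elapsed: 211 minutes
End time: 14:38

14:38


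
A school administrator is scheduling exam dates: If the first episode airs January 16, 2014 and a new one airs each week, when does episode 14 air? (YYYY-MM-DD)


First occurrence: 2014-01-16 (occurrence 1)
Each occurrence is 7 days after the previous.
Occurrence 14 is 13 weeks after the first.
13 weeks = 91 days
2014-01-16 + 91 days = 2014-04-17

2014-04-17


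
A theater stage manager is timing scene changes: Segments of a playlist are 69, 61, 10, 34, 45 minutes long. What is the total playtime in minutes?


Durations: 69, 61, 10, 34, 45
Running sum: 69
+ 61 = 130
+ 10 = 140
+ 34 = 174
+ 45 = 219
Total duration: 219 minutes
That is 3 hours and 39 minutes

219


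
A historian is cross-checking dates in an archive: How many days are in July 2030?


Month: July
Year: 2030
July is a 31-day month
Total: 31 days

31


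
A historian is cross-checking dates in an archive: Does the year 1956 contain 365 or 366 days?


Year: 1956
Check leap year rules:
Divisible by 4? Yes
Divisible by 100? No
1956 is a leap year
Days: 366

366


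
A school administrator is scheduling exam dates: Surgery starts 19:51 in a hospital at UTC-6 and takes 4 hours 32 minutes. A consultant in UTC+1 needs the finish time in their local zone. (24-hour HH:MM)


Start: 19:51 in UTC-6
Step 1 - add duration:
  minutes: 51 + 32 = 83 (carry 1h)
  hours: 19 + 4 + 1 = 24
  end in UTC-6: 00:23
Step 2 - convert UTC-6 -> UTC+1:
  offset difference: 1 - (-6) = 7 hours
  0 + (7) = 7 -> mod 24 = 7
Result: 07:23 in UTC+1

07:23


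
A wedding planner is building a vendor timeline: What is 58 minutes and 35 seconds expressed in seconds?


Minutes: 58
Extra seconds: 35
Seconds per minute: 60
Minutes to seconds: 58 x 60 = 3480
Total: 3480 + 35 = 3515

3515


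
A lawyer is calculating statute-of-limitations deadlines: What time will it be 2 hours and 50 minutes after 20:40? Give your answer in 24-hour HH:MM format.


Start time: 20:40
Adding: 2 hours 50 minutes
Minutes: 40 + 50 = 90
Minute overflow: 90 >= 60, so carry 1 hour, minutes = 30
Hours: 20 + 2 + 1 = 23
Result: 23:30

23:30


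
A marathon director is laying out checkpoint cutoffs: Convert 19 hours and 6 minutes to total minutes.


Hours: 19
Minutes: 6
Convert hours to minutes: 19 x 60 = 1140
Add remaining minutes: 1140 + 6 = 1146

1146


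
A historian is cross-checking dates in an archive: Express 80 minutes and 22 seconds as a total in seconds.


Minutes: 80
Seconds: 22
Convert minutes to seconds: 80 x 60 = 4800
Add remaining seconds: 4800 + 22 = 4822

4822


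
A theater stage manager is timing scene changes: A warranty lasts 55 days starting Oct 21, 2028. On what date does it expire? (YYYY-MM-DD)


Start: 2028-10-21
Adding 55 days
Days remaining in October: 10
After October: 45 days still to add
November 2028: 30 days, 15 remaining
December 2028 has 31 days, need 15
Result: 2028-12-15

2028-12-15


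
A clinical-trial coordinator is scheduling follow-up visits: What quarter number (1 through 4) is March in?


Month: March (month 3)
Q1: January-March (months 1-3)
Q2: April-June (months 4-6)
Q3: July-September (months 7-9)
Q4: October-December (months 10-12)
Month 3 falls in Q1

1


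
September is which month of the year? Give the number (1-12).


Calendar month order:
8. August
9. September <--
10. October
September is month number 9

9


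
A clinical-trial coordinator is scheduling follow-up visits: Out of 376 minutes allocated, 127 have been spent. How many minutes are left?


Total budget: 376 minutes
Time used: 127 minutes
Remaining: 376 - 127 = 249 minutes
Percent used: 33.8%
Percent remaining: 66.2%

249


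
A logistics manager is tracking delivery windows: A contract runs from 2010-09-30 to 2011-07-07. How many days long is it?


Start date: 2010-09-30
End date: 2011-07-07
Sep 2010: +1 days
Oct 2010: +31 days
Nov 2010: +30 days
... (8 more months)
Total: 280 days

280


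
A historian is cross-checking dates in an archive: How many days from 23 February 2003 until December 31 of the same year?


Start: February 23, 2003
End: December 31, 2003
Days left in February: 5
March: 31
April: 30
May: 31
June: 30
... plus remaining months
Sum of remaining months: 306
Total: 5 + 306 = 311

311


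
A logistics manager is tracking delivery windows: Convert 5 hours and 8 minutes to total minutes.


Hours: 5
Extra minutes: 8
Minutes per hour: 60
Hours to minutes: 5 x 60 = 300
Total: 300 + 8 = 308

308


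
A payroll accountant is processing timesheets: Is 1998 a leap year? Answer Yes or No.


Year: 1998
Divisible by 4? 1998 / 4 = 499.5 -> No
Not divisible by 4, so NOT a leap year

No


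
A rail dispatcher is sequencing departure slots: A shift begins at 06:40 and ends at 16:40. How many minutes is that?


Start time: 06:40 = 400 minutes from midnight
End time: 16:40 = 1000 minutes from midnight
Difference: 1000 - 400 = 600 minutes
That is 10 hours and 0 minutes

600


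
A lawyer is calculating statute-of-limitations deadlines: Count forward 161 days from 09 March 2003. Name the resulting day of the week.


Start: 2003-03-09 (Sunday)
Step 1 - find target date: add 161 days
  2003-03-09 + 161 days = 2003-08-17
Step 2 - day of week:
  161 mod 7 = 0
  Sunday + 0 days -> Sunday
Result: Sunday (2003-08-17)

Sunday


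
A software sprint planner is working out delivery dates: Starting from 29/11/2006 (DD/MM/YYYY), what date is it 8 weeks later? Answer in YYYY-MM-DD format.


Start: 2006-11-29
Weeks to add: 8
Convert to days: 8 x 7 = 56 days
Add 56 days to 2006-11-29
Result: 2007-01-24

2007-01-24


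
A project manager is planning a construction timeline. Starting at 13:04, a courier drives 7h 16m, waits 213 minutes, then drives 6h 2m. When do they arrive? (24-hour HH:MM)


Depart: 13:04
Leg 1: +436 min -> 20:20
Layover: +213 min -> 23:53
Leg 2: +362 min -> 05:55
Total travel: 1011 minutes = 16h 51m
Arrival: 05:55

05:55


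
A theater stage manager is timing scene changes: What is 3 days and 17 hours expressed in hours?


Days: 3
Extra hours: 17
Hours per day: 24
Days to hours: 3 x 24 = 72
Total: 72 + 17 = 89

89


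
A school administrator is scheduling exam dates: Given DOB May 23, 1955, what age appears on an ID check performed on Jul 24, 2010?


Birth: 1955-05-23
Reference: 2010-07-24
Year difference: 2010 - 1955 = 55
Has birthday (05-23) occurred by 07-24? Yes
Age in full years: 55

55


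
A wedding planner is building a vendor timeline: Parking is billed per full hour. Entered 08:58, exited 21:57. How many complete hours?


Start: 08:58
End: 21:57
Hour difference: 21 - 8 = 13 hours
Minute difference: 57 - 58 = -1 minutes
Total minutes: 779
Complete hours: 779 / 60 = 12 (remainder 59)

12


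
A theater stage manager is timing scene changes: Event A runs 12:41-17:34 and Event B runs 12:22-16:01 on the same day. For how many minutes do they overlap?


Interval A: [761, 1054] minutes from midnight
Interval B: [742, 961] minutes from midnight
Overlap start = max(761, 742) = 761
Overlap end = min(1054, 961) = 961
Overlap = 961 - 761 = 200 minutes

200


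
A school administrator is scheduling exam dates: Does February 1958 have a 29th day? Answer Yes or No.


Year: 1958
Divisible by 4? 1958 / 4 = 489.5 -> No
Not divisible by 4, so NOT a leap year

No


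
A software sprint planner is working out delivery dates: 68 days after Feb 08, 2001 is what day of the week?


Start: 2001-02-08 (Thursday)
Step 1 - find target date: add 68 days
  2001-02-08 + 68 days = 2001-04-17
Step 2 - day of week:
  68 mod 7 = 5
  Thursday + 5 days -> Tuesday
Result: Tuesday (2001-04-17)

Tuesday


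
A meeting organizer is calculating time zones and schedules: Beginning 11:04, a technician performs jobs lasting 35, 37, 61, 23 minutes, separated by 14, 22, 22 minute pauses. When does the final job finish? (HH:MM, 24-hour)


Start: 11:04 = 664 min from midnight
  after task 1 (35 min): 11:39
  after break (14 min): 11:53
  after task 2 (37 min): 12:30
  after break (22 min): 12:52
  after task 3 (61 min): 13:53
  after break (22 min): 14:15
  after task 4 (23 min): 14:38
Total elapsed: 214 minutes
End time: 14:38

14:38


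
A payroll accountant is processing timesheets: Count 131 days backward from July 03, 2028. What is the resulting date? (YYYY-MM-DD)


Start: 2028-07-03
Subtracting 131 days
Days already passed in July: 3
After going back through July: 128 more days to subtract
June 2028: 30 days, 98 remaining
May 2028: 31 days, 67 remaining
April 2028: 30 days, 37 remaining
March 2028: 31 days, 6 remaining
Result: 2028-02-23

2028-02-23


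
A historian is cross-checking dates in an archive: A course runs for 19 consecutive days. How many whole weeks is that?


Total days: 19
Days per week: 7
Division: 19 / 7 = 2 remainder 5
Complete weeks: 2
Remaining days: 5

2


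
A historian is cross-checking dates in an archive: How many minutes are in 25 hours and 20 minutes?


Hours: 25
Extra minutes: 20
Minutes per hour: 60
Hours to minutes: 25 x 60 = 1500
Total: 1500 + 20 = 1520

1520


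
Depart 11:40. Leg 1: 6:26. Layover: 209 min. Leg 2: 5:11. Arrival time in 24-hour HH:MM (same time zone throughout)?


Depart: 11:40
Leg 1: +386 min -> 18:06
Layover: +209 min -> 21:35
Leg 2: +311 min -> 02:46
Total travel: 906 minutes = 15h 6m
Arrival: 02:46

02:46


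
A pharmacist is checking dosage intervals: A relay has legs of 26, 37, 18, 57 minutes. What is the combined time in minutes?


Durations: 26, 37, 18, 57
Running sum: 26
+ 37 = 63
+ 18 = 81
+ 57 = 138
Total duration: 138 minutes
That is 2 hours and 18 minutes

138


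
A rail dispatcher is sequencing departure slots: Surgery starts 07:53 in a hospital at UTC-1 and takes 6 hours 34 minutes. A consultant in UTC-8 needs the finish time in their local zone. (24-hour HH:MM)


Start: 07:53 in UTC-1
Step 1 - add duration:
  minutes: 53 + 34 = 87 (carry 1h)
  hours: 7 + 6 + 1 = 14
  end in UTC-1: 14:27
Step 2 - convert UTC-1 -> UTC-8:
  offset difference: -8 - (-1) = -7 hours
  14 + (-7) = 7 -> mod 24 = 7
Result: 07:27 in UTC-8

07:27


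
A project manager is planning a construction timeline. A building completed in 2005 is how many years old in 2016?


Birth year: 2005
Current year: 2016
Age = current year - birth year
Age = 2016 - 2005 = 11

11


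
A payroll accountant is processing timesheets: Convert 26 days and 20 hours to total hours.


Days: 26
Extra hours: 20
Hours per day: 24
Days to hours: 26 x 24 = 624
Total: 624 + 20 = 644

644


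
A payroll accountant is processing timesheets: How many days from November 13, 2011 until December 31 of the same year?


Start: November 13, 2011
End: December 31, 2011
Days left in November: 17
December: 31
Sum of remaining months: 31
Total: 17 + 31 = 48

48


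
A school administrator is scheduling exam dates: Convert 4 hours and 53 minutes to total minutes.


Hours: 4
Minutes: 53
Convert hours to minutes: 4 x 60 = 240
Add remaining minutes: 240 + 53 = 293

293


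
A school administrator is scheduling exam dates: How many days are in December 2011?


Month: December
Year: 2011
December is a 31-day month
Total: 31 days

31


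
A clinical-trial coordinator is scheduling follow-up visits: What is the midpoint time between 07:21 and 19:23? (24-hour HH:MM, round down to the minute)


Start time: 07:21 = 441 minutes from midnight
End time: 19:23 = 1163 minutes from midnight
Sum: 441 + 1163 = 1604
Midpoint: 1604 / 2 = 802 minutes
Convert: 802 / 60 = 13 hours, 22 minutes
Result: 13:22

13:22


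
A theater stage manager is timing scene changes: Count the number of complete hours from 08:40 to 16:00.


Start: 08:40
End: 16:00
Hour difference: 16 - 8 = 8 hours
Minute difference: 0 - 40 = -40 minutes
Total minutes: 440
Complete hours: 440 / 60 = 7 (remainder 20)

7


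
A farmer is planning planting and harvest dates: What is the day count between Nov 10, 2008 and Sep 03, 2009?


Start date: 2008-11-10
End date: 2009-09-03
Nov 2008: +21 days
Dec 2008: +31 days
Jan 2009: +31 days
... (8 more months)
Total: 297 days

297


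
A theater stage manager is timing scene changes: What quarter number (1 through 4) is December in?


Month: December (month 12)
Q1: January-March (months 1-3)
Q2: April-June (months 4-6)
Q3: July-September (months 7-9)
Q4: October-December (months 10-12)
Month 12 falls in Q4

4


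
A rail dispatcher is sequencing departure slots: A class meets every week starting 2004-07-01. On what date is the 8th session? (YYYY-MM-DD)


First occurrence: 2004-07-01 (occurrence 1)
Each occurrence is 7 days after the previous.
Occurrence 8 is 7 weeks after the first.
7 weeks = 49 days
2004-07-01 + 49 days = 2004-08-19

2004-08-19


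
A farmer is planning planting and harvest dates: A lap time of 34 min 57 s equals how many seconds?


Minutes: 34
Seconds: 57
Convert minutes to seconds: 34 x 60 = 2040
Add remaining seconds: 2040 + 57 = 2097

2097


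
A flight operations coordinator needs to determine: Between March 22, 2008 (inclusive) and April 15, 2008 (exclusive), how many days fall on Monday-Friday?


Start: 2008-03-22 (Saturday)
End (exclusive): 2008-04-15 (Tuesday)
Total calendar days: 24
Full weeks: 24 // 7 = 3 -> 15 weekdays
Remaining 3 days starting on Saturday:
  Sat(-), Sun(-), Mon(w) -> 1 weekdays
Total business days: 15 + 1 = 16

16


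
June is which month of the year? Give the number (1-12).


Calendar month order:
5. May
6. June <--
7. July
June is month number 6

6


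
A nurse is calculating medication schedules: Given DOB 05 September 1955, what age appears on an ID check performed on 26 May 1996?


Birth: 1955-09-05
Reference: 1996-05-26
Year difference: 1996 - 1955 = 41
Has birthday (09-05) occurred by 05-26? No
Birthday not yet reached this year -> subtract 1
Age in full years: 40

40


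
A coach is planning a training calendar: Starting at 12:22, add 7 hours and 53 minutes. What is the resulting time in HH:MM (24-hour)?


Start time: 12:22
Adding: 7 hours 53 minutes
Minutes: 22 + 53 = 75
Minute overflow: 75 >= 60, so carry 1 hour, minutes = 15
Hours: 12 + 7 + 1 = 20
Result: 20:15

20:15


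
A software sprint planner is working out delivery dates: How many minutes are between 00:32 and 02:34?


Start time: 00:32 = 32 minutes from midnight
End time: 02:34 = 154 minutes from midnight
Difference: 154 - 32 = 122 minutes
That is 2 hours and 2 minutes

122


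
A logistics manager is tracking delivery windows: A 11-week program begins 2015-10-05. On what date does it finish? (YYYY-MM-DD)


Start: 2015-10-05
Weeks to add: 11
Convert to days: 11 x 7 = 77 days
Add 77 days to 2015-10-05
Result: 2015-12-21

2015-12-21


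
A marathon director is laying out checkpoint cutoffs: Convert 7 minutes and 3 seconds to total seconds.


Minutes: 7
Extra seconds: 3
Seconds per minute: 60
Minutes to seconds: 7 x 60 = 420
Total: 420 + 3 = 423

423


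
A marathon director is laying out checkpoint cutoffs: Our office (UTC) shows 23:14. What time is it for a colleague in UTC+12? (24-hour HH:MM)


Local time: 23:14 at UTC (offset 0h)
Target zone: UTC+12 (offset 12h)
Difference: 12 - (0) = 12 hours
Calculation: 23 + (12) = 35
Wraparound: (35) mod 24 = 11
Result: 11:14

11:14


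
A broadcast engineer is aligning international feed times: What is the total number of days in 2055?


Year: 2055
Check leap year rules:
Divisible by 4? No
2055 is not a leap year
Days: 365

365


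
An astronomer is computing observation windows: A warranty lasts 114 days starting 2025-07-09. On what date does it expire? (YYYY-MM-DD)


Start: 2025-07-09
Adding 114 days
Days remaining in July: 22
After July: 92 days still to add
August 2025: 31 days, 61 remaining
September 2025: 30 days, 31 remaining
October 2025 has 31 days, need 31
Result: 2025-10-31

2025-10-31


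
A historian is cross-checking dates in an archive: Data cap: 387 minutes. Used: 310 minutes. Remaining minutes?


Total budget: 387 minutes
Time used: 310 minutes
Remaining: 387 - 310 = 77 minutes
Percent used: 80.1%
Percent remaining: 19.9%

77


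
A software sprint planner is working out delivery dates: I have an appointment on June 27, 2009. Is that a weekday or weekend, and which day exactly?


Date: 2009-06-27
January 1, 2009 is a Thursday
Day of year: 178
Offset from Jan 1: 177 days
177 mod 7 = 2
Result: Saturday

Saturday


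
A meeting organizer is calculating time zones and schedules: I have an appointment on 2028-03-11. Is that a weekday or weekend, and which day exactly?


Date: 2028-03-11
January 1, 2028 is a Saturday
Day of year: 71
Offset from Jan 1: 70 days
70 mod 7 = 0
Result: Saturday

Saturday


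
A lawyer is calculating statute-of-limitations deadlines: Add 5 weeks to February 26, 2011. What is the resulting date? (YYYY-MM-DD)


Start: 2011-02-26
Weeks to add: 5
Convert to days: 5 x 7 = 35 days
Add 35 days to 2011-02-26
Result: 2011-04-02

2011-04-02


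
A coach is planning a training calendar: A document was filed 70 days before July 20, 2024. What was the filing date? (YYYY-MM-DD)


Start: 2024-07-20
Subtracting 70 days
Days already passed in July: 20
After going back through July: 50 more days to subtract
June 2024: 30 days, 20 remaining
May 2024 has 31 days, need 20
Result: 2024-05-11

2024-05-11


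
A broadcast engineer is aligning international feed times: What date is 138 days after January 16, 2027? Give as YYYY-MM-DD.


Start: 2027-01-16
Adding 138 days
Days remaining in January: 15
After January: 123 days still to add
February 2027: 28 days, 95 remaining
March 2027: 31 days, 64 remaining
April 2027: 30 days, 34 remaining
May 2027: 31 days, 3 remaining
Result: 2027-06-03

2027-06-03


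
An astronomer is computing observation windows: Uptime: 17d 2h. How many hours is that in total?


Days: 17
Extra hours: 2
Hours per day: 24
Days to hours: 17 x 24 = 408
Total: 408 + 2 = 410

410


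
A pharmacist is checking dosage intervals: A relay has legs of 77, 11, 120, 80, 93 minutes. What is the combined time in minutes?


Durations: 77, 11, 120, 80, 93
Running sum: 77
+ 11 = 88
+ 120 = 208
+ 80 = 288
+ 93 = 381
Total duration: 381 minutes
That is 6 hours and 21 minutes

381


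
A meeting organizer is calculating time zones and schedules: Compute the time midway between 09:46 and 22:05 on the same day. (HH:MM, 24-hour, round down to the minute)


Start time: 09:46 = 586 minutes from midnight
End time: 22:05 = 1325 minutes from midnight
Sum: 586 + 1325 = 1911
Midpoint: 1911 / 2 = 955 minutes
Convert: 955 / 60 = 15 hours, 55 minutes
Result: 15:55

15:55


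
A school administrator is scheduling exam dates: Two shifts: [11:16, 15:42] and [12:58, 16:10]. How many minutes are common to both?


Interval A: [676, 942] minutes from midnight
Interval B: [778, 970] minutes from midnight
Overlap start = max(676, 778) = 778
Overlap end = min(942, 970) = 942
Overlap = 942 - 778 = 164 minutes

164


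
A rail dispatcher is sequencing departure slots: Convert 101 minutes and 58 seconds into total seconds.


Minutes: 101
Seconds: 58
Convert minutes to seconds: 101 x 60 = 6060
Add remaining seconds: 6060 + 58 = 6118

6118


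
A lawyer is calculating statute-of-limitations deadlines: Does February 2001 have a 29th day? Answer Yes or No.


Year: 2001
Divisible by 4? 2001 / 4 = 500.25 -> No
Not divisible by 4, so NOT a leap year

No


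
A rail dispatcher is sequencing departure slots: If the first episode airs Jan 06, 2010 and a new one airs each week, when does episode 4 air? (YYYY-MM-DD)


First occurrence: 2010-01-06 (occurrence 1)
Each occurrence is 7 days after the previous.
Occurrence 4 is 3 weeks after the first.
3 weeks = 21 days
2010-01-06 + 21 days = 2010-01-27

2010-01-27


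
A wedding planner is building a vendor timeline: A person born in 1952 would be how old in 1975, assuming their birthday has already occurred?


Birth year: 1952
Current year: 1975
Age = current year - birth year
Age = 1975 - 1952 = 23

23


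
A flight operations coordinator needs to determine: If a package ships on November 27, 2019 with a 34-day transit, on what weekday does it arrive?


Start: 2019-11-27 (Wednesday)
Step 1 - find target date: add 34 days
  2019-11-27 + 34 days = 2019-12-31
Step 2 - day of week:
  34 mod 7 = 6
  Wednesday + 6 days -> Tuesday
Result: Tuesday (2019-12-31)

Tuesday


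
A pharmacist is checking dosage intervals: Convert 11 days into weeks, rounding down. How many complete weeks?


Total days: 11
Days per week: 7
Division: 11 / 7 = 1 remainder 4
Complete weeks: 1
Remaining days: 4

1


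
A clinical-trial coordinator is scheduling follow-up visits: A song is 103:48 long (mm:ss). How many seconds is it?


Minutes: 103
Extra seconds: 48
Seconds per minute: 60
Minutes to seconds: 103 x 60 = 6180
Total: 6180 + 48 = 6228

6228


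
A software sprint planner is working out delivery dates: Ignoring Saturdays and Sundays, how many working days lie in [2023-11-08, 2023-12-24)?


Start: 2023-11-08 (Wednesday)
End (exclusive): 2023-12-24 (Sunday)
Total calendar days: 46
Full weeks: 46 // 7 = 6 -> 30 weekdays
Remaining 4 days starting on Wednesday:
  Wed(w), Thu(w), Fri(w), Sat(-) -> 3 weekdays
Total business days: 30 + 3 = 33

33


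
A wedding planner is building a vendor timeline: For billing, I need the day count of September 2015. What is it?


Month: September
Year: 2015
September is a 30-day month
Total: 30 days

30


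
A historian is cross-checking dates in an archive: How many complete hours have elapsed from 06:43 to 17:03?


Start: 06:43
End: 17:03
Hour difference: 17 - 6 = 11 hours
Minute difference: 3 - 43 = -40 minutes
Total minutes: 620
Complete hours: 620 / 60 = 10 (remainder 20)

10


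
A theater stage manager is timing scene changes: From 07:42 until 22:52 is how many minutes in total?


Start time: 07:42 = 462 minutes from midnight
End time: 22:52 = 1372 minutes from midnight
Difference: 1372 - 462 = 910 minutes
That is 15 hours and 10 minutes

910


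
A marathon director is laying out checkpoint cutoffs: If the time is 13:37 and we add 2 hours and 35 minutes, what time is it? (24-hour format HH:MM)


Start time: 13:37
Adding: 2 hours 35 minutes
Minutes: 37 + 35 = 72
Minute overflow: 72 >= 60, so carry 1 hour, minutes = 12
Hours: 13 + 2 + 1 = 16
Result: 16:12

16:12


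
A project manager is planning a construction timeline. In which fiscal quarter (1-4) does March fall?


Month: March (month 3)
Q1: January-March (months 1-3)
Q2: April-June (months 4-6)
Q3: July-September (months 7-9)
Q4: October-December (months 10-12)
Month 3 falls in Q1

1


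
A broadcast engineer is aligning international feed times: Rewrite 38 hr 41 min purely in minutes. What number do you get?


Hours: 38
Extra minutes: 41
Minutes per hour: 60
Hours to minutes: 38 x 60 = 2280
Total: 2280 + 41 = 2321

2321


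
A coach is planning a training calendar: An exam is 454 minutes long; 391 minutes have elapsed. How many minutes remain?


Total budget: 454 minutes
Time used: 391 minutes
Remaining: 454 - 391 = 63 minutes
Percent used: 86.1%
Percent remaining: 13.9%

63


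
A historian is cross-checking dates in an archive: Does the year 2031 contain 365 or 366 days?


Year: 2031
Check leap year rules:
Divisible by 4? No
2031 is not a leap year
Days: 365

365


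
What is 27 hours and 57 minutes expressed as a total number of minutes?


Hours: 27
Minutes: 57
Convert hours to minutes: 27 x 60 = 1620
Add remaining minutes: 1620 + 57 = 1677

1677


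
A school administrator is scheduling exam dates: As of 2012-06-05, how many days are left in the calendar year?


Start: June 05, 2012
End: December 31, 2012
Days left in June: 25
July: 31
August: 31
September: 30
October: 31
... plus remaining months
Sum of remaining months: 184
Total: 25 + 184 = 209

209


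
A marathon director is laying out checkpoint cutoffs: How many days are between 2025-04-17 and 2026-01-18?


Start date: 2025-04-17
End date: 2026-01-18
Apr 2025: +14 days
May 2025: +31 days
Jun 2025: +30 days
... (7 more months)
Total: 276 days

276


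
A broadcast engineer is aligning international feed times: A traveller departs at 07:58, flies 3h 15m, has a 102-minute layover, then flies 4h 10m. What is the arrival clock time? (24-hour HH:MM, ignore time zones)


Depart: 07:58
Leg 1: +195 min -> 11:13
Layover: +102 min -> 12:55
Leg 2: +250 min -> 17:05
Total travel: 547 minutes = 9h 7m
Arrival: 17:05

17:05


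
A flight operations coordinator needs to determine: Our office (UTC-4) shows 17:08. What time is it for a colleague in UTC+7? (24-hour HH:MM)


Local time: 17:08 at UTC-4 (offset -4h)
Target zone: UTC+7 (offset 7h)
Difference: 7 - (-4) = 11 hours
Calculation: 17 + (11) = 28
Wraparound: (28) mod 24 = 4
Result: 04:08

04:08


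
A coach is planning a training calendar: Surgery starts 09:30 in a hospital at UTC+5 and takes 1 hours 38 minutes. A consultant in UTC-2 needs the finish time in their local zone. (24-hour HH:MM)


Start: 09:30 in UTC+5
Step 1 - add duration:
  minutes: 30 + 38 = 68 (carry 1h)
  hours: 9 + 1 + 1 = 11
  end in UTC+5: 11:08
Step 2 - convert UTC+5 -> UTC-2:
  offset difference: -2 - (5) = -7 hours
  11 + (-7) = 4 -> mod 24 = 4
Result: 04:08 in UTC-2

04:08


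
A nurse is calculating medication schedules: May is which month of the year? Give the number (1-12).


Calendar month order:
4. April
5. May <--
6. June
May is month number 5

5


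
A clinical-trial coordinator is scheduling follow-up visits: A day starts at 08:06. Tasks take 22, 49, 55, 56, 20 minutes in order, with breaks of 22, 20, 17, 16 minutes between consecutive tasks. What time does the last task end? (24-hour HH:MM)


Start: 08:06 = 486 min from midnight
  after task 1 (22 min): 08:28
  after break (22 min): 08:50
  after task 2 (49 min): 09:39
  after break (20 min): 09:59
  after task 3 (55 min): 10:54
  after break (17 min): 11:11
  after task 4 (56 min): 12:07
  after break (16 min): 12:23
  after task 5 (20 min): 12:43
Total elapsed: 277 minutes
End time: 12:43

12:43


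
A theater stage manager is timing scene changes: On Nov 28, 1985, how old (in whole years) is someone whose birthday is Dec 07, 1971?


Birth: 1971-12-07
Reference: 1985-11-28
Year difference: 1985 - 1971 = 14
Has birthday (12-07) occurred by 11-28? No
Birthday not yet reached this year -> subtract 1
Age in full years: 13

13


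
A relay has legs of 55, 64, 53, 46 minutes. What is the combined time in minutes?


Durations: 55, 64, 53, 46
Running sum: 55
+ 64 = 119
+ 53 = 172
+ 46 = 218
Total duration: 218 minutes
That is 3 hours and 38 minutes

218


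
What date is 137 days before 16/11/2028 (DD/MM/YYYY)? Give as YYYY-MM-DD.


Start: 2028-11-16
Subtracting 137 days
Days already passed in November: 16
After going back through November: 121 more days to subtract
October 2028: 31 days, 90 remaining
September 2028: 30 days, 60 remaining
August 2028: 31 days, 29 remaining
July 2028 has 31 days, need 29
Result: 2028-07-02

2028-07-02


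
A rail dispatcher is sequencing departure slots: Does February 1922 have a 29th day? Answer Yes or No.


Year: 1922
Divisible by 4? 1922 / 4 = 480.5 -> No
Not divisible by 4, so NOT a leap year

No


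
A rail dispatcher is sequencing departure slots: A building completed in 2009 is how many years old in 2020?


Birth year: 2009
Current year: 2020
Age = current year - birth year
Age = 2020 - 2009 = 11

11


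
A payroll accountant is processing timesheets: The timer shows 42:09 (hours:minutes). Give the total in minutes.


Hours: 42
Minutes: 9
Convert hours to minutes: 42 x 60 = 2520
Add remaining minutes: 2520 + 9 = 2529

2529


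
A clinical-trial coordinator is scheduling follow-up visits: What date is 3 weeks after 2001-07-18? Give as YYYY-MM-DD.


Start: 2001-07-18
Weeks to add: 3
Convert to days: 3 x 7 = 21 days
Add 21 days to 2001-07-18
Result: 2001-08-08

2001-08-08


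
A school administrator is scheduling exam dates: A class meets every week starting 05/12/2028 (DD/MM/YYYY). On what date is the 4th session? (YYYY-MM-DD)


First occurrence: 2028-12-05 (occurrence 1)
Each occurrence is 7 days after the previous.
Occurrence 4 is 3 weeks after the first.
3 weeks = 21 days
2028-12-05 + 21 days = 2028-12-26

2028-12-26


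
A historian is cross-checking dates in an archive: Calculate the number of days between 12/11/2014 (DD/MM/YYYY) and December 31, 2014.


Start: November 12, 2014
End: December 31, 2014
Days left in November: 18
December: 31
Sum of remaining months: 31
Total: 18 + 31 = 49

49


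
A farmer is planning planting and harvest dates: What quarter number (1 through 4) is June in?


Month: June (month 6)
Q1: January-March (months 1-3)
Q2: April-June (months 4-6)
Q3: July-September (months 7-9)
Q4: October-December (months 10-12)
Month 6 falls in Q2

2


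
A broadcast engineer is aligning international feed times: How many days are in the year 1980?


Year: 1980
Check leap year rules:
Divisible by 4? Yes
Divisible by 100? No
1980 is a leap year
Days: 366

366


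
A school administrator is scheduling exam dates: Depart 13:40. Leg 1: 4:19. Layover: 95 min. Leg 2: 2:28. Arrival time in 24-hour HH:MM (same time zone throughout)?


Depart: 13:40
Leg 1: +259 min -> 17:59
Layover: +95 min -> 19:34
Leg 2: +148 min -> 22:02
Total travel: 502 minutes = 8h 22m
Arrival: 22:02

22:02


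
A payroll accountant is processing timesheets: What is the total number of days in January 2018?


Month: January
Year: 2018
January is a 31-day month
Total: 31 days

31


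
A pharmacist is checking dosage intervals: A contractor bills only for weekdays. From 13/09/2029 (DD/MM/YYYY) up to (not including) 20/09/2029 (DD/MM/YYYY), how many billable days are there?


Start: 2029-09-13 (Thursday)
End (exclusive): 2029-09-20 (Thursday)
Total calendar days: 7
Full weeks: 7 // 7 = 1 -> 5 weekdays
Remaining 0 days starting on Thursday:
Total business days: 5 + 0 = 5

5


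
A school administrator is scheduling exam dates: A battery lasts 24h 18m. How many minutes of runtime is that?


Hours: 24
Extra minutes: 18
Minutes per hour: 60
Hours to minutes: 24 x 60 = 1440
Total: 1440 + 18 = 1458

1458


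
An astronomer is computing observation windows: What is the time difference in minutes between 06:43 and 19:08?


Start time: 06:43 = 403 minutes from midnight
End time: 19:08 = 1148 minutes from midnight
Difference: 1148 - 403 = 745 minutes
That is 12 hours and 25 minutes

745


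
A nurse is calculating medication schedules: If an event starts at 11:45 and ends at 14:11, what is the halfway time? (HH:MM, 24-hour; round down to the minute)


Start time: 11:45 = 705 minutes from midnight
End time: 14:11 = 851 minutes from midnight
Sum: 705 + 851 = 1556
Midpoint: 1556 / 2 = 778 minutes
Convert: 778 / 60 = 12 hours, 58 minutes
Result: 12:58

12:58


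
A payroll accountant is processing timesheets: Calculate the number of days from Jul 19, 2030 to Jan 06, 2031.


Start date: 2030-07-19
End date: 2031-01-06
Jul 2030: +13 days
Aug 2030: +31 days
Sep 2030: +30 days
... (4 more months)
Total: 171 days

171


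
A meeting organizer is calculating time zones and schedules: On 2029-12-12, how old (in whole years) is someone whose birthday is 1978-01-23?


Birth: 1978-01-23
Reference: 2029-12-12
Year difference: 2029 - 1978 = 51
Has birthday (01-23) occurred by 12-12? Yes
Age in full years: 51

51


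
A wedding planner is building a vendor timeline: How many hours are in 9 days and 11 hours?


Days: 9
Extra hours: 11
Hours per day: 24
Days to hours: 9 x 24 = 216
Total: 216 + 11 = 227

227


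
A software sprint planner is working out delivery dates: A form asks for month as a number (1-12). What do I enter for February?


Calendar month order:
1. January
2. February <--
3. March
February is month number 2

2


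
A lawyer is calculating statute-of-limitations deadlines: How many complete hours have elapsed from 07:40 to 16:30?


Start: 07:40
End: 16:30
Hour difference: 16 - 7 = 9 hours
Minute difference: 30 - 40 = -10 minutes
Total minutes: 530
Complete hours: 530 / 60 = 8 (remainder 50)

8


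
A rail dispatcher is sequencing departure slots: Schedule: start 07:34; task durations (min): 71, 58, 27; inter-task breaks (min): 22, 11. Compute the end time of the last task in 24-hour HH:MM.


Start: 07:34 = 454 min from midnight
  after task 1 (71 min): 08:45
  after break (22 min): 09:07
  after task 2 (58 min): 10:05
  after break (11 min): 10:16
  after task 3 (27 min): 10:43
Total elapsed: 189 minutes
End time: 10:43

10:43


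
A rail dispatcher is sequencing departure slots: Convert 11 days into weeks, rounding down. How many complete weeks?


Total days: 11
Days per week: 7
Division: 11 / 7 = 1 remainder 4
Complete weeks: 1
Remaining days: 4

1


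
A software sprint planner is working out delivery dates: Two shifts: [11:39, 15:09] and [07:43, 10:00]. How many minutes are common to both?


Interval A: [699, 909] minutes from midnight
Interval B: [463, 600] minutes from midnight
Overlap start = max(699, 463) = 699
Overlap end = min(909, 600) = 600
End <= start, so the intervals do not overlap: 0 minutes

0


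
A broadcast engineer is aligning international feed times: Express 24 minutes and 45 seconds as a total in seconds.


Minutes: 24
Seconds: 45
Convert minutes to seconds: 24 x 60 = 1440
Add remaining seconds: 1440 + 45 = 1485

1485


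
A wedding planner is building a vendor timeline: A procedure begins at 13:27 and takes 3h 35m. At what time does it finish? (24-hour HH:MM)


Start time: 13:27
Adding: 3 hours 35 minutes
Minutes: 27 + 35 = 62
Minute overflow: 62 >= 60, so carry 1 hour, minutes = 2
Hours: 13 + 3 + 1 = 17
Result: 17:02

17:02


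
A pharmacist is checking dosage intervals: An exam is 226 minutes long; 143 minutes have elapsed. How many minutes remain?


Total budget: 226 minutes
Time used: 143 minutes
Remaining: 226 - 143 = 83 minutes
Percent used: 63.3%
Percent remaining: 36.7%

83


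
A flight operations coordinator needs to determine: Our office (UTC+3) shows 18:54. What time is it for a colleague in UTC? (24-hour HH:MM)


Local time: 18:54 at UTC+3 (offset 3h)
Target zone: UTC (offset 0h)
Difference: 0 - (3) = -3 hours
Calculation: 18 + (-3) = 15
Result: 15:54

15:54


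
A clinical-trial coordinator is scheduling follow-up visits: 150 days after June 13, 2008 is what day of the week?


Start: 2008-06-13 (Friday)
Step 1 - find target date: add 150 days
  2008-06-13 + 150 days = 2008-11-10
Step 2 - day of week:
  150 mod 7 = 3
  Friday + 3 days -> Monday
Result: Monday (2008-11-10)

Monday


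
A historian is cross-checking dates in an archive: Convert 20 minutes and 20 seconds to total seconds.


Minutes: 20
Extra seconds: 20
Seconds per minute: 60
Minutes to seconds: 20 x 60 = 1200
Total: 1200 + 20 = 1220

1220


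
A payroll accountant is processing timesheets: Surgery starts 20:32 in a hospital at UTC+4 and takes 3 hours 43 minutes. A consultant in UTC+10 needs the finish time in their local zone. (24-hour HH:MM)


Start: 20:32 in UTC+4
Step 1 - add duration:
  minutes: 32 + 43 = 75 (carry 1h)
  hours: 20 + 3 + 1 = 24
  end in UTC+4: 00:15
Step 2 - convert UTC+4 -> UTC+10:
  offset difference: 10 - (4) = 6 hours
  0 + (6) = 6 -> mod 24 = 6
Result: 06:15 in UTC+10

06:15


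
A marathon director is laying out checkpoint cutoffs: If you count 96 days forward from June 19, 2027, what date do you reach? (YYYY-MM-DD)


Start: 2027-06-19
Adding 96 days
Days remaining in June: 11
After June: 85 days still to add
July 2027: 31 days, 54 remaining
August 2027: 31 days, 23 remaining
September 2027 has 30 days, need 23
Result: 2027-09-23

2027-09-23


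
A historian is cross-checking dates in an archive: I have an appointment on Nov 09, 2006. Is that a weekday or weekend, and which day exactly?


Date: 2006-11-09
January 1, 2006 is a Sunday
Day of year: 313
Offset from Jan 1: 312 days
312 mod 7 = 4
Result: Thursday

Thursday


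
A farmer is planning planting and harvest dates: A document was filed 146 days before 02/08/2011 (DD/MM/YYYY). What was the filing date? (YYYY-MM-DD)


Start: 2011-08-02
Subtracting 146 days
Days already passed in August: 2
After going back through August: 144 more days to subtract
July 2011: 31 days, 113 remaining
June 2011: 30 days, 83 remaining
May 2011: 31 days, 52 remaining
April 2011: 30 days, 22 remaining
Result: 2011-03-09

2011-03-09


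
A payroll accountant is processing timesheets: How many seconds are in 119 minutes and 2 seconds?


Minutes: 119
Seconds: 2
Convert minutes to seconds: 119 x 60 = 7140
Add remaining seconds: 7140 + 2 = 7142

7142


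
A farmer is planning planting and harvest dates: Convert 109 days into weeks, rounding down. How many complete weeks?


Total days: 109
Days per week: 7
Division: 109 / 7 = 15 remainder 4
Complete weeks: 15
Remaining days: 4

15


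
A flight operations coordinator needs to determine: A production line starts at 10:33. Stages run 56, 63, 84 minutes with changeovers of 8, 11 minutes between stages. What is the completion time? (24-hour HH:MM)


Start: 10:33 = 633 min from midnight
  after task 1 (56 min): 11:29
  after break (8 min): 11:37
  after task 2 (63 min): 12:40
  after break (11 min): 12:51
  after task 3 (84 min): 14:15
Total elapsed: 222 minutes
End time: 14:15

14:15


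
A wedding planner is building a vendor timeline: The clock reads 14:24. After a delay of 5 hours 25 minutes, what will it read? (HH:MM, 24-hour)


Start time: 14:24
Adding: 5 hours 25 minutes
Minutes: 24 + 25 = 49
Hours: 14 + 5 + 0 = 19
Result: 19:49

19:49


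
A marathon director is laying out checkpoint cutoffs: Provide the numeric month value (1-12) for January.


Calendar month order:
1. January <--
2. February
January is month number 1

1


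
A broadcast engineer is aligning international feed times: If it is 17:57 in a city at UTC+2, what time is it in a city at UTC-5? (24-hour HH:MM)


Local time: 17:57 at UTC+2 (offset 2h)
Target zone: UTC-5 (offset -5h)
Difference: -5 - (2) = -7 hours
Calculation: 17 + (-7) = 10
Result: 10:57

10:57


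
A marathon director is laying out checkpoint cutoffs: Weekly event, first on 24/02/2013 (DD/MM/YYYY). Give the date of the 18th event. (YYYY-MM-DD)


First occurrence: 2013-02-24 (occurrence 1)
Each occurrence is 7 days after the previous.
Occurrence 18 is 17 weeks after the first.
17 weeks = 119 days
2013-02-24 + 119 days = 2013-06-23

2013-06-23
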